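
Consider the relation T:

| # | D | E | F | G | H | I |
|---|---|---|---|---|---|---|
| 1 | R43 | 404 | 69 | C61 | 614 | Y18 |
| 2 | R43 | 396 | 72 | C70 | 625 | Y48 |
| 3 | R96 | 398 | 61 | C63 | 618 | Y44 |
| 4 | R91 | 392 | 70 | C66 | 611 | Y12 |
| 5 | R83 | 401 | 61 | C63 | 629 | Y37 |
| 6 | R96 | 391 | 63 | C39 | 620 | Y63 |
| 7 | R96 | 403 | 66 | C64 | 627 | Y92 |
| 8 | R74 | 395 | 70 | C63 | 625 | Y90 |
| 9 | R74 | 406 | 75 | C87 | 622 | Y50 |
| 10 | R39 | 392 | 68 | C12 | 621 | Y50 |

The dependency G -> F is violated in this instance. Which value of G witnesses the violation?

G=C61: row 1 → F = 69 ✓
G=C70: row 2 → F = 72 ✓
G=C63: rows 3, 5, 8 → F takes values {61, 70} — violation
G=C66: row 4 → F = 70 ✓
G=C39: row 6 → F = 63 ✓
G=C64: row 7 → F = 66 ✓
G=C87: row 9 → F = 75 ✓
G=C12: row 10 → F = 68 ✓
The only G value with inconsistent F is G=C63.

C63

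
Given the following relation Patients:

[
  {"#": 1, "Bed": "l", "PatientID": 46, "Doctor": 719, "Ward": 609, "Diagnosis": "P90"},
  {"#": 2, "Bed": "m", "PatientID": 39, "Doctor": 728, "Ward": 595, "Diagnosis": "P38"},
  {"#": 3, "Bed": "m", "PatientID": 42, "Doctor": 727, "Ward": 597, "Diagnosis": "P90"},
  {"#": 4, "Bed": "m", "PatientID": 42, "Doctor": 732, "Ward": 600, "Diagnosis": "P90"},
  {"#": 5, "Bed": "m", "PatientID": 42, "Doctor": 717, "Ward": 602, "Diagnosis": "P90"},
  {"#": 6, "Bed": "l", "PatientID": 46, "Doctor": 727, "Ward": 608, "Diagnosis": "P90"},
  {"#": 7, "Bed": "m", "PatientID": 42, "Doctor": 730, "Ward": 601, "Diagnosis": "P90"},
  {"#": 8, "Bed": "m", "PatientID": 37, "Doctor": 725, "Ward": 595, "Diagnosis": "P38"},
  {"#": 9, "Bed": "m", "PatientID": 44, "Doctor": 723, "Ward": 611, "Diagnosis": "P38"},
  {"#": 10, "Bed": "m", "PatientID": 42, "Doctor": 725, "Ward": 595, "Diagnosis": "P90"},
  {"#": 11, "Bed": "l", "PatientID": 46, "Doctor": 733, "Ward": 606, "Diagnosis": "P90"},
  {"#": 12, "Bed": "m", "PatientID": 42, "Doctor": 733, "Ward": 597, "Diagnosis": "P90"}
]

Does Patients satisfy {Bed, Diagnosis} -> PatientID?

(Bed=l, Diagnosis=P90): rows 1, 6, 11 → PatientID = 46, 46, 46 ✓
(Bed=m, Diagnosis=P38): rows 2, 8, 9 → PatientID takes values {39, 37, 44} — violation
(Bed=m, Diagnosis=P90): rows 3, 4, 5, 7, 10, 12 → PatientID = 42, 42, 42, 42, 42, 42 ✓
Two rows agree on {Bed, Diagnosis} but differ on PatientID, so {Bed, Diagnosis} -> PatientID does not hold.

No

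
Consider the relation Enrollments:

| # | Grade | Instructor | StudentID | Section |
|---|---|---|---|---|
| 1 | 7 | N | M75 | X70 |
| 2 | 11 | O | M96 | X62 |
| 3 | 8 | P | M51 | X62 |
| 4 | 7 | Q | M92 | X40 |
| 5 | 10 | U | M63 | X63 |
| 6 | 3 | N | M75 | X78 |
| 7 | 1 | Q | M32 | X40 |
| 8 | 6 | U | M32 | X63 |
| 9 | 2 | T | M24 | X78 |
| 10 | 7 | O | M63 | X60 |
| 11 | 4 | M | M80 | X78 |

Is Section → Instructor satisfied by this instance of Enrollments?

No

Section=X70: row 1 → Instructor = N ✓
Section=X62: rows 2, 3 → Instructor takes values {O, P} — violation
Section=X40: rows 4, 7 → Instructor = Q, Q ✓
Section=X63: rows 5, 8 → Instructor = U, U ✓
Section=X78: rows 6, 9, 11 → Instructor takes values {N, T, M} — violation
Section=X60: row 10 → Instructor = O ✓
Two rows agree on Section but differ on Instructor, so Section → Instructor does not hold.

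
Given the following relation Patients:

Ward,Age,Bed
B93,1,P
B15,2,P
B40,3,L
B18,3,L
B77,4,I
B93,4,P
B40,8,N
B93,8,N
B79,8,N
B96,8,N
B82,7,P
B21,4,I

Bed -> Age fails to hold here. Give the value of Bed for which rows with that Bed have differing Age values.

Bed=P: 4 rows → Age takes values {1, 2, 4, 7} — violation
Bed=L: 2 rows → Age = 3, 3 ✓
Bed=I: 2 rows → Age = 4, 4 ✓
Bed=N: 4 rows → Age = 8, 8, 8, 8 ✓
The only Bed value with inconsistent Age is Bed=P.

P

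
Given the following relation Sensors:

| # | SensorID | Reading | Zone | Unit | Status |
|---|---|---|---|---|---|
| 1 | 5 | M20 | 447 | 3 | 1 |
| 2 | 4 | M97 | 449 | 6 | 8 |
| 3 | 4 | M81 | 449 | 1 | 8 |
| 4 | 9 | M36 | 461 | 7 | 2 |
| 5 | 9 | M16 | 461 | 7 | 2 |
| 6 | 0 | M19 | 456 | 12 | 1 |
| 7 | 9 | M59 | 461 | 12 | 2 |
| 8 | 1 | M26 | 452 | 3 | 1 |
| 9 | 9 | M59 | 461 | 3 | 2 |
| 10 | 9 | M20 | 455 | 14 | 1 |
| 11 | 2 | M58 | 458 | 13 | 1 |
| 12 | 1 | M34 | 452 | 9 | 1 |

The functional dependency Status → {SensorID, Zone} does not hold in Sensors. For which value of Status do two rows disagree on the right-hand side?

1

Status=1: rows 1, 6, 8, 10, 11, 12 → {SensorID,Zone} takes values {(5, 447), (0, 456), (1, 452), (9, 455), (2, 458)} — violation
Status=8: rows 2, 3 → {SensorID,Zone} = (4, 449), (4, 449) ✓
Status=2: rows 4, 5, 7, 9 → {SensorID,Zone} = (9, 461), (9, 461), (9, 461), (9, 461) ✓
The only Status value with inconsistent RHS is Status=1.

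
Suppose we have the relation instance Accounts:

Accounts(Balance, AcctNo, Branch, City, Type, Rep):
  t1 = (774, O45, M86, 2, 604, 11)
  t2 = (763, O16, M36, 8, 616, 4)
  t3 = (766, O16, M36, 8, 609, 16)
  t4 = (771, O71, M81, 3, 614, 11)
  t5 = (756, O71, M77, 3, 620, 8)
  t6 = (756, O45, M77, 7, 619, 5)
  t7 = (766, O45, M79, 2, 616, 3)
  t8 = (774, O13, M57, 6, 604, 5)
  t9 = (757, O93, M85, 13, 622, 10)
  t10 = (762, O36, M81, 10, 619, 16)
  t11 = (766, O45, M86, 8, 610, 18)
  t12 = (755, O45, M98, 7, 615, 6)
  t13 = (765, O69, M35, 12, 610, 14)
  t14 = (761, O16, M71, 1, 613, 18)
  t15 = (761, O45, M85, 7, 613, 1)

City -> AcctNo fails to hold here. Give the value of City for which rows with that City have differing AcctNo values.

City=2: rows 1, 7 → AcctNo = O45, O45 ✓
City=8: rows 2, 3, 11 → AcctNo takes values {O16, O45} — violation
City=3: rows 4, 5 → AcctNo = O71, O71 ✓
City=7: rows 6, 12, 15 → AcctNo = O45, O45, O45 ✓
City=6: row 8 → AcctNo = O13 ✓
City=13: row 9 → AcctNo = O93 ✓
City=10: row 10 → AcctNo = O36 ✓
City=12: row 13 → AcctNo = O69 ✓
City=1: row 14 → AcctNo = O16 ✓
The only City value with inconsistent AcctNo is City=8.

8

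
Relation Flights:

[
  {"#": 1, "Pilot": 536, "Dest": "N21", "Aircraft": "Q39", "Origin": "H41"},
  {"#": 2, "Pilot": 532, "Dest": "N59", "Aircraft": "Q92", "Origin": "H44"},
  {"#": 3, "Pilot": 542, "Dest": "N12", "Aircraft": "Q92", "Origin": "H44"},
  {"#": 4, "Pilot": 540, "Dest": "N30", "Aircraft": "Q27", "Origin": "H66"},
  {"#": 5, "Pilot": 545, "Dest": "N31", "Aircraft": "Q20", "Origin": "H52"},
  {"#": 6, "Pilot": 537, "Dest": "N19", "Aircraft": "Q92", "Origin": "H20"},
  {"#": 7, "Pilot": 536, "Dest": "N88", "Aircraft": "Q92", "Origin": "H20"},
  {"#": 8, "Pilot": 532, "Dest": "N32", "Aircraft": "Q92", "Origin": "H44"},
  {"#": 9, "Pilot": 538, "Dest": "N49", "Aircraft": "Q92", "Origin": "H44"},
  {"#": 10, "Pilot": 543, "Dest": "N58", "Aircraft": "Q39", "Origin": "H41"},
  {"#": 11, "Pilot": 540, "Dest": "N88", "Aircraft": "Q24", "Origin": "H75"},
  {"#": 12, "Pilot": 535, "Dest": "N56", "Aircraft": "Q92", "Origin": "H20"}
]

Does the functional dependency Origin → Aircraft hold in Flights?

Origin=H41: rows 1, 10 → Aircraft = Q39, Q39 ✓
Origin=H44: rows 2, 3, 8, 9 → Aircraft = Q92, Q92, Q92, Q92 ✓
Origin=H66: row 4 → Aircraft = Q27 ✓
Origin=H52: row 5 → Aircraft = Q20 ✓
Origin=H20: rows 6, 7, 12 → Aircraft = Q92, Q92, Q92 ✓
Origin=H75: row 11 → Aircraft = Q24 ✓
Every Origin value is associated with a single Aircraft value, so Origin → Aircraft holds.

Yes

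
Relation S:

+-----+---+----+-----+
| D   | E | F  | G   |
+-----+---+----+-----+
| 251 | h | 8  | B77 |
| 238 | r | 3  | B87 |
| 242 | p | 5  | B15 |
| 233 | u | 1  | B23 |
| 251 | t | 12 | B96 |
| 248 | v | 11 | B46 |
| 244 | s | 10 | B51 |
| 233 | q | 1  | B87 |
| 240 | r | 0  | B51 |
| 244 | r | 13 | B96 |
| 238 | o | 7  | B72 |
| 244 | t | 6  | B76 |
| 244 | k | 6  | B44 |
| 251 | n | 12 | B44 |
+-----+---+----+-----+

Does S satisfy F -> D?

Yes

F=8: 1 row → D = 251 ✓
F=3: 1 row → D = 238 ✓
F=5: 1 row → D = 242 ✓
F=1: 2 rows → D = 233, 233 ✓
F=12: 2 rows → D = 251, 251 ✓
F=11: 1 row → D = 248 ✓
F=10: 1 row → D = 244 ✓
F=0: 1 row → D = 240 ✓
F=13: 1 row → D = 244 ✓
F=7: 1 row → D = 238 ✓
F=6: 2 rows → D = 244, 244 ✓
Every F value is associated with a single D value, so F -> D holds.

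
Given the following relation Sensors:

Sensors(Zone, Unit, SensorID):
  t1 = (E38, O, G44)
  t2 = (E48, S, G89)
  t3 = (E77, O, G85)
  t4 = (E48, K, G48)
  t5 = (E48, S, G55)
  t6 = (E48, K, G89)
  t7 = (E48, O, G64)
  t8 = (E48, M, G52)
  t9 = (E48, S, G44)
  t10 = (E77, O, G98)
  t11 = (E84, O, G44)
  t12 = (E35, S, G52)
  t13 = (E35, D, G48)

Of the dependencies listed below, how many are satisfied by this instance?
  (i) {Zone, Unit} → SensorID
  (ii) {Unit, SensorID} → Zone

(i) {Zone, Unit} → SensorID: (Zone=E48, Unit=S): rows 2, 5, 9 → SensorID takes values {G89, G55, G44} — violation; (Zone=E77, Unit=O): rows 3, 10 → SensorID takes values {G85, G98} — violation; (Zone=E48, Unit=K): rows 4, 6 → SensorID takes values {G48, G89} — violation — fails.
(ii) {Unit, SensorID} → Zone: (Unit=O, SensorID=G44): rows 1, 11 → Zone takes values {E38, E84} — violation — fails.
None of the 2 dependencies hold.

0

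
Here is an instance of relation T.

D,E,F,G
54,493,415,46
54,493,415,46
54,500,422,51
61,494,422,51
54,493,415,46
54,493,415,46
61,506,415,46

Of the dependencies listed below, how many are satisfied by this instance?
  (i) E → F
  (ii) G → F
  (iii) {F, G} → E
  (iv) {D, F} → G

3

(i) E → F: every LHS value maps to a single RHS value — holds.
(ii) G → F: every LHS value maps to a single RHS value — holds.
(iii) {F, G} → E: (F=415, G=46): 5 rows → E takes values {493, 506} — violation; (F=422, G=51): 2 rows → E takes values {500, 494} — violation — fails.
(iv) {D, F} → G: every LHS value maps to a single RHS value — holds.
3 of the 4 dependencies hold.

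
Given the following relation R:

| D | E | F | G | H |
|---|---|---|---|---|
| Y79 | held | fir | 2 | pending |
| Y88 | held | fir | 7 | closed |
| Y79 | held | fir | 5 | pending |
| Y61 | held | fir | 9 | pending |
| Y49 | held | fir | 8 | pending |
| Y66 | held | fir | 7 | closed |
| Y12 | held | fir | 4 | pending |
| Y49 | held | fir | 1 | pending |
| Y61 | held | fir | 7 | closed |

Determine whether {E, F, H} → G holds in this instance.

No

(E=held, F=fir, H=pending): 6 rows → G takes values {2, 5, 9, 8, 4, 1} — violation
(E=held, F=fir, H=closed): 3 rows → G = 7, 7, 7 ✓
Two rows agree on {E, F, H} but differ on G, so {E, F, H} → G does not hold.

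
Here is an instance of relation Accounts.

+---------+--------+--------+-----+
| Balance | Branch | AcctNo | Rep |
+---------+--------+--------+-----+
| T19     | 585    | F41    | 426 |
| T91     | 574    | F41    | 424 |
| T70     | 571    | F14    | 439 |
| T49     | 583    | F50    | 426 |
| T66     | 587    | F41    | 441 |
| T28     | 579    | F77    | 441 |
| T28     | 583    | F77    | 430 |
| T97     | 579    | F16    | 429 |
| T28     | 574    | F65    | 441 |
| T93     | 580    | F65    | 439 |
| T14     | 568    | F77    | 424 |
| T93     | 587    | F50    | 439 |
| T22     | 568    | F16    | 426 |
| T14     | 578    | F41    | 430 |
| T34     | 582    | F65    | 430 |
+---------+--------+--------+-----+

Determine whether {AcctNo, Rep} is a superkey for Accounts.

All 15 rows have distinct {AcctNo, Rep} values, so {AcctNo, Rep} → (all attributes) holds and {AcctNo, Rep} is a superkey.

Yes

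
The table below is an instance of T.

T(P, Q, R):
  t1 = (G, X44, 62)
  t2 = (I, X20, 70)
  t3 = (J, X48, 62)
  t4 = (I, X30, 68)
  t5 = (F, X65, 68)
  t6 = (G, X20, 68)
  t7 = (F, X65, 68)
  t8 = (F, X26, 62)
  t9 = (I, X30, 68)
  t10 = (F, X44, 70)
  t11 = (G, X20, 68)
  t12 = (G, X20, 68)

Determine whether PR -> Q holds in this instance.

(P=G, R=62): row 1 → Q = X44 ✓
(P=I, R=70): row 2 → Q = X20 ✓
(P=J, R=62): row 3 → Q = X48 ✓
(P=I, R=68): rows 4, 9 → Q = X30, X30 ✓
(P=F, R=68): rows 5, 7 → Q = X65, X65 ✓
(P=G, R=68): rows 6, 11, 12 → Q = X20, X20, X20 ✓
(P=F, R=62): row 8 → Q = X26 ✓
(P=F, R=70): row 10 → Q = X44 ✓
Every PR value is associated with a single Q value, so PR -> Q holds.

Yes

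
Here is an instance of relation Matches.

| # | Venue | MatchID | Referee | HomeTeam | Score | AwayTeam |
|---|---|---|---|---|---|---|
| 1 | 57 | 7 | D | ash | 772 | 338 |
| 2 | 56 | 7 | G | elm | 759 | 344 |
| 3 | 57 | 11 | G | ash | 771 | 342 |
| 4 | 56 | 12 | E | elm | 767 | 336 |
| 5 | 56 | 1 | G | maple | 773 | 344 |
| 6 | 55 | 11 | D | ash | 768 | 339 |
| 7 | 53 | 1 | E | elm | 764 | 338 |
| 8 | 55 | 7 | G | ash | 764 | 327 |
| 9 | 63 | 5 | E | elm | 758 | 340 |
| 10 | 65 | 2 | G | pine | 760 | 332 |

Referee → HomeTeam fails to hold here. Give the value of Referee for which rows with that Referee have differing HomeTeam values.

G

Referee=D: rows 1, 6 → HomeTeam = ash, ash ✓
Referee=G: rows 2, 3, 5, 8, 10 → HomeTeam takes values {elm, ash, maple, pine} — violation
Referee=E: rows 4, 7, 9 → HomeTeam = elm, elm, elm ✓
The only Referee value with inconsistent HomeTeam is Referee=G.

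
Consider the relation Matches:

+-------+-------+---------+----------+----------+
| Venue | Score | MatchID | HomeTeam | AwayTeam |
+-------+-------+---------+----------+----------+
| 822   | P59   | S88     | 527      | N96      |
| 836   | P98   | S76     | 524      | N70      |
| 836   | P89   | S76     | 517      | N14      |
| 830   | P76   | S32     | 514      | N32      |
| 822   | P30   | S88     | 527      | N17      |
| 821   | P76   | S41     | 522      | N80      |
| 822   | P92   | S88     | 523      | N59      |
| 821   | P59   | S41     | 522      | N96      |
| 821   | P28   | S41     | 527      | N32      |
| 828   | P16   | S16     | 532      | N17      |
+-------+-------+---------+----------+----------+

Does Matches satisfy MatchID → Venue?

MatchID=S88: 3 rows → Venue = 822, 822, 822 ✓
MatchID=S76: 2 rows → Venue = 836, 836 ✓
MatchID=S32: 1 row → Venue = 830 ✓
MatchID=S41: 3 rows → Venue = 821, 821, 821 ✓
MatchID=S16: 1 row → Venue = 828 ✓
Every MatchID value is associated with a single Venue value, so MatchID → Venue holds.

Yes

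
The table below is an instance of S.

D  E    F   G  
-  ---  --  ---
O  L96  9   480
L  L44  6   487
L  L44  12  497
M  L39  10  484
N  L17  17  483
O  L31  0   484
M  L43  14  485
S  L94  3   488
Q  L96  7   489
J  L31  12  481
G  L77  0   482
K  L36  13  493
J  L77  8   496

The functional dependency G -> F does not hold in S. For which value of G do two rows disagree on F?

484

G=480: 1 row → F = 9 ✓
G=487: 1 row → F = 6 ✓
G=497: 1 row → F = 12 ✓
G=484: 2 rows → F takes values {10, 0} — violation
G=483: 1 row → F = 17 ✓
G=485: 1 row → F = 14 ✓
G=488: 1 row → F = 3 ✓
G=489: 1 row → F = 7 ✓
G=481: 1 row → F = 12 ✓
G=482: 1 row → F = 0 ✓
G=493: 1 row → F = 13 ✓
G=496: 1 row → F = 8 ✓
The only G value with inconsistent F is G=484.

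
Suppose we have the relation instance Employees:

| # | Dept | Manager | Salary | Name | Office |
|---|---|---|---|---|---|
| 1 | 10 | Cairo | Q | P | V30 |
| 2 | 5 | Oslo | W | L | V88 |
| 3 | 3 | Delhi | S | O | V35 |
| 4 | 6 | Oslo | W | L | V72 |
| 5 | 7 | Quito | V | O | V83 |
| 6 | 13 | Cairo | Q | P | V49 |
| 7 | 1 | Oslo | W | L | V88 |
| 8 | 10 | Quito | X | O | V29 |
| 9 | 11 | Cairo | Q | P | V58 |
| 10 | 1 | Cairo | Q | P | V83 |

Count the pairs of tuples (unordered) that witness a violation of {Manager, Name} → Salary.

(Manager=Cairo, Name=P): all 4 rows agree on Salary — 0 pairs.
(Manager=Oslo, Name=L): all 3 rows agree on Salary — 0 pairs.
(Manager=Quito, Name=O): violating pairs (5,8) — 1 pair.

1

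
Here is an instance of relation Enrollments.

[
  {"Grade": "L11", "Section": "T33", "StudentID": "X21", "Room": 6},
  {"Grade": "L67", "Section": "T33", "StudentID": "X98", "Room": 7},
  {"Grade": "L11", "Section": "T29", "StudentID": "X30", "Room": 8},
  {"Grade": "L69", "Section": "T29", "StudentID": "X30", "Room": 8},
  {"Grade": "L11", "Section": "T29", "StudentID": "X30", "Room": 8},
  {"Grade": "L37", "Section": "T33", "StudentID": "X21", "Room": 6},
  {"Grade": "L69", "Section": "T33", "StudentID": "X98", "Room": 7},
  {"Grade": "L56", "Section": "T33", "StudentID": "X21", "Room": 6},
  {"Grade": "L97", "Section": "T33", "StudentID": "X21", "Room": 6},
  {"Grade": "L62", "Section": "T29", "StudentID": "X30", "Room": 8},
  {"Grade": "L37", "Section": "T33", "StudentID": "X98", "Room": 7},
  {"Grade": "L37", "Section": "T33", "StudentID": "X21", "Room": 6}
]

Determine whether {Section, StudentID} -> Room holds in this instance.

(Section=T33, StudentID=X21): 5 rows → Room = 6, 6, 6, 6, 6 ✓
(Section=T33, StudentID=X98): 3 rows → Room = 7, 7, 7 ✓
(Section=T29, StudentID=X30): 4 rows → Room = 8, 8, 8, 8 ✓
Every {Section, StudentID} value is associated with a single Room value, so {Section, StudentID} -> Room holds.

Yes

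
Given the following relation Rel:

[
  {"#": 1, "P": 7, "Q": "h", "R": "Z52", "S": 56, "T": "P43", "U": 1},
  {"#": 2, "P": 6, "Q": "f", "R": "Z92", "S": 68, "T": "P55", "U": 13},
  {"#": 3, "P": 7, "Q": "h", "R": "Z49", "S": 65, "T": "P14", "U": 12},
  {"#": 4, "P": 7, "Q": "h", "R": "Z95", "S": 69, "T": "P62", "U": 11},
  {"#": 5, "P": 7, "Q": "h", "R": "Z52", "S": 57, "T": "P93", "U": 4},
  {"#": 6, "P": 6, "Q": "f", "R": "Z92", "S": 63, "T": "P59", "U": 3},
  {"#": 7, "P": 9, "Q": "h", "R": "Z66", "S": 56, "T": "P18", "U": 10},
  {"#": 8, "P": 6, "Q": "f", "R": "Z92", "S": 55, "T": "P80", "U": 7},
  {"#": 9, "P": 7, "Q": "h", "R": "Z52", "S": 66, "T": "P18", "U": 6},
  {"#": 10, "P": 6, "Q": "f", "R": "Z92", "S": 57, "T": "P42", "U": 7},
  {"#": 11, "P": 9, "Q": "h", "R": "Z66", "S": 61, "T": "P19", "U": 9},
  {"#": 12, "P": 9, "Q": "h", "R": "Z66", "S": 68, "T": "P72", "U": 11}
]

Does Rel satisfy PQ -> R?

No

(P=7, Q=h): rows 1, 3, 4, 5, 9 → R takes values {Z52, Z49, Z95} — violation
(P=6, Q=f): rows 2, 6, 8, 10 → R = Z92, Z92, Z92, Z92 ✓
(P=9, Q=h): rows 7, 11, 12 → R = Z66, Z66, Z66 ✓
Two rows agree on PQ but differ on R, so PQ -> R does not hold.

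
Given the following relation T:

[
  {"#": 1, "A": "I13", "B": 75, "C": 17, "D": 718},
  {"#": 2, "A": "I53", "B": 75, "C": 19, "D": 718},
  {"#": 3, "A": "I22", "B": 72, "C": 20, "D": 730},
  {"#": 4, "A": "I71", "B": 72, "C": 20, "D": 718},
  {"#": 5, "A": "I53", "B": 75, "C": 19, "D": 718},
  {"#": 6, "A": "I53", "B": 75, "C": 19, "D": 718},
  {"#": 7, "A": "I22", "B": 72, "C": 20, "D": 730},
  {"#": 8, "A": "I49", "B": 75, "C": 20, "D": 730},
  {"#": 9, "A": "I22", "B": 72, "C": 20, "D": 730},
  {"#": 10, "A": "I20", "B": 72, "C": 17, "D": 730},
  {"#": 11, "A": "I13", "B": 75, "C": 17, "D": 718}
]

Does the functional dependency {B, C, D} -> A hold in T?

Yes

(B=75, C=17, D=718): rows 1, 11 → A = I13, I13 ✓
(B=75, C=19, D=718): rows 2, 5, 6 → A = I53, I53, I53 ✓
(B=72, C=20, D=730): rows 3, 7, 9 → A = I22, I22, I22 ✓
(B=72, C=20, D=718): row 4 → A = I71 ✓
(B=75, C=20, D=730): row 8 → A = I49 ✓
(B=72, C=17, D=730): row 10 → A = I20 ✓
Every {B, C, D} value is associated with a single A value, so {B, C, D} -> A holds.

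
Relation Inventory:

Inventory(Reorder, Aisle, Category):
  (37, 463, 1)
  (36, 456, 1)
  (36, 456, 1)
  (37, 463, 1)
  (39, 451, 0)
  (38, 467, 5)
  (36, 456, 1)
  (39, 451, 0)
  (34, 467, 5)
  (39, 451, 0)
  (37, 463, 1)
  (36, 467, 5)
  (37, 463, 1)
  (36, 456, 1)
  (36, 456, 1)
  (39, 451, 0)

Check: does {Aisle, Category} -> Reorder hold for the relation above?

(Aisle=463, Category=1): 4 rows → Reorder = 37, 37, 37, 37 ✓
(Aisle=456, Category=1): 5 rows → Reorder = 36, 36, 36, 36, 36 ✓
(Aisle=451, Category=0): 4 rows → Reorder = 39, 39, 39, 39 ✓
(Aisle=467, Category=5): 3 rows → Reorder takes values {38, 34, 36} — violation
Two rows agree on {Aisle, Category} but differ on Reorder, so {Aisle, Category} -> Reorder does not hold.

No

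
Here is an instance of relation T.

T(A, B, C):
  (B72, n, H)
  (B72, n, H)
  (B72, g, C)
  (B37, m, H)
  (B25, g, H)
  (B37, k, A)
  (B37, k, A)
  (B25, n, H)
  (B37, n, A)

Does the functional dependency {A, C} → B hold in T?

(A=B72, C=H): 2 rows → B = n, n ✓
(A=B72, C=C): 1 row → B = g ✓
(A=B37, C=H): 1 row → B = m ✓
(A=B25, C=H): 2 rows → B takes values {g, n} — violation
(A=B37, C=A): 3 rows → B takes values {k, n} — violation
Two rows agree on {A, C} but differ on B, so {A, C} → B does not hold.

No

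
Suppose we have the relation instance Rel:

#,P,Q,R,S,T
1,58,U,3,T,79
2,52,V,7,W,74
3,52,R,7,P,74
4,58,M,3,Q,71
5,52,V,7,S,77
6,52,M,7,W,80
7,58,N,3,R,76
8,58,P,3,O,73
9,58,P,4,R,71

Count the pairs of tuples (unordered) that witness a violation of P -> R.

4

P=58: violating pairs (1,9), (4,9), (7,9), (8,9) — 4 pairs.
P=52: all 4 rows agree on R — 0 pairs.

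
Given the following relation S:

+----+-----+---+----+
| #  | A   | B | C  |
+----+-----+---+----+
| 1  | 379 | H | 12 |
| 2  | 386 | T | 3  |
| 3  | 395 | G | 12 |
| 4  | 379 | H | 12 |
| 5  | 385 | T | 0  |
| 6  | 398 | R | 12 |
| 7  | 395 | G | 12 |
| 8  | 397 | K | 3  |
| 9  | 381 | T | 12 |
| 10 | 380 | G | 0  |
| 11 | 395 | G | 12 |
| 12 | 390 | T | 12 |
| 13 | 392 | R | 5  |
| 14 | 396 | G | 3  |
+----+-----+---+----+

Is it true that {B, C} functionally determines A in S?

No

(B=H, C=12): rows 1, 4 → A = 379, 379 ✓
(B=T, C=3): row 2 → A = 386 ✓
(B=G, C=12): rows 3, 7, 11 → A = 395, 395, 395 ✓
(B=T, C=0): row 5 → A = 385 ✓
(B=R, C=12): row 6 → A = 398 ✓
(B=K, C=3): row 8 → A = 397 ✓
(B=T, C=12): rows 9, 12 → A takes values {381, 390} — violation
(B=G, C=0): row 10 → A = 380 ✓
(B=R, C=5): row 13 → A = 392 ✓
(B=G, C=3): row 14 → A = 396 ✓
Two rows agree on {B, C} but differ on A, so {B, C} -> A does not hold.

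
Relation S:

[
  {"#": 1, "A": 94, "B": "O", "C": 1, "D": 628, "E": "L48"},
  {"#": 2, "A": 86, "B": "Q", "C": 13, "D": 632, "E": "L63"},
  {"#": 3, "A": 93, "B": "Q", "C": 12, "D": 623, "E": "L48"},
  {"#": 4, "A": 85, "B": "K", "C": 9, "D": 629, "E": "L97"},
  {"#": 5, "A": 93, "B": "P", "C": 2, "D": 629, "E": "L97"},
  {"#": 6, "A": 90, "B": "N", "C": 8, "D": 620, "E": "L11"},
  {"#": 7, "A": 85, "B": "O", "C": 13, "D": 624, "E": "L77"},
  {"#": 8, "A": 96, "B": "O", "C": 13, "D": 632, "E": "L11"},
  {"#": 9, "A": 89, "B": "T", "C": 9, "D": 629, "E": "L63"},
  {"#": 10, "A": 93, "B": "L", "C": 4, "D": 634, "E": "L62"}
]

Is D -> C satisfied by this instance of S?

D=628: row 1 → C = 1 ✓
D=632: rows 2, 8 → C = 13, 13 ✓
D=623: row 3 → C = 12 ✓
D=629: rows 4, 5, 9 → C takes values {9, 2} — violation
D=620: row 6 → C = 8 ✓
D=624: row 7 → C = 13 ✓
D=634: row 10 → C = 4 ✓
Two rows agree on D but differ on C, so D -> C does not hold.

No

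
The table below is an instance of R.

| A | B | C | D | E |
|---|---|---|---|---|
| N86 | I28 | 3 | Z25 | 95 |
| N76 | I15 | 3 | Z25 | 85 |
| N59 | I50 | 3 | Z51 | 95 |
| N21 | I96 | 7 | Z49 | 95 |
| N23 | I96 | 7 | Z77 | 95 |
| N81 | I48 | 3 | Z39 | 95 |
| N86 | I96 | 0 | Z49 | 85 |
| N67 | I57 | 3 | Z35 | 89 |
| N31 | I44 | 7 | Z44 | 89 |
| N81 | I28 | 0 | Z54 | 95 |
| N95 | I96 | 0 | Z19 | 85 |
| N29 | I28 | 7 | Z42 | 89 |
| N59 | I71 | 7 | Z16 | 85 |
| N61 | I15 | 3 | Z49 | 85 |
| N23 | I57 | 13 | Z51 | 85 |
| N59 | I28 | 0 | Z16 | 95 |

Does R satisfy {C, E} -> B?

(C=3, E=95): 3 rows → B takes values {I28, I50, I48} — violation
(C=3, E=85): 2 rows → B = I15, I15 ✓
(C=7, E=95): 2 rows → B = I96, I96 ✓
(C=0, E=85): 2 rows → B = I96, I96 ✓
(C=3, E=89): 1 row → B = I57 ✓
(C=7, E=89): 2 rows → B takes values {I44, I28} — violation
(C=0, E=95): 2 rows → B = I28, I28 ✓
(C=7, E=85): 1 row → B = I71 ✓
(C=13, E=85): 1 row → B = I57 ✓
Two rows agree on {C, E} but differ on B, so {C, E} -> B does not hold.

No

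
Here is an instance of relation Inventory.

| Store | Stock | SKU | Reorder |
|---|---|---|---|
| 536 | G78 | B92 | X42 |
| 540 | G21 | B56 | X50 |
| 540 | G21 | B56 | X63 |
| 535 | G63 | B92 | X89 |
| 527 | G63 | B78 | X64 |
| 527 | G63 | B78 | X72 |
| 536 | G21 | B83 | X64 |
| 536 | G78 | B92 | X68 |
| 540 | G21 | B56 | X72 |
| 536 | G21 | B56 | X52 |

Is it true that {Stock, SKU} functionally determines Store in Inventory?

No

(Stock=G78, SKU=B92): 2 rows → Store = 536, 536 ✓
(Stock=G21, SKU=B56): 4 rows → Store takes values {540, 536} — violation
(Stock=G63, SKU=B92): 1 row → Store = 535 ✓
(Stock=G63, SKU=B78): 2 rows → Store = 527, 527 ✓
(Stock=G21, SKU=B83): 1 row → Store = 536 ✓
Two rows agree on {Stock, SKU} but differ on Store, so {Stock, SKU} -> Store does not hold.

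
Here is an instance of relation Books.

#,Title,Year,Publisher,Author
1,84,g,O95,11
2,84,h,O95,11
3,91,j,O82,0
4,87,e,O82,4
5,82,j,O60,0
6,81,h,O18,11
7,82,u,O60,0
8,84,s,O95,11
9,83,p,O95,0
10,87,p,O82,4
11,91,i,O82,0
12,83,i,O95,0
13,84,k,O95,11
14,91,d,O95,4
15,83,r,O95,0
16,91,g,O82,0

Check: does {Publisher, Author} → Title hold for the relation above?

(Publisher=O95, Author=11): rows 1, 2, 8, 13 → Title = 84, 84, 84, 84 ✓
(Publisher=O82, Author=0): rows 3, 11, 16 → Title = 91, 91, 91 ✓
(Publisher=O82, Author=4): rows 4, 10 → Title = 87, 87 ✓
(Publisher=O60, Author=0): rows 5, 7 → Title = 82, 82 ✓
(Publisher=O18, Author=11): row 6 → Title = 81 ✓
(Publisher=O95, Author=0): rows 9, 12, 15 → Title = 83, 83, 83 ✓
(Publisher=O95, Author=4): row 14 → Title = 91 ✓
Every {Publisher, Author} value is associated with a single Title value, so {Publisher, Author} → Title holds.

Yes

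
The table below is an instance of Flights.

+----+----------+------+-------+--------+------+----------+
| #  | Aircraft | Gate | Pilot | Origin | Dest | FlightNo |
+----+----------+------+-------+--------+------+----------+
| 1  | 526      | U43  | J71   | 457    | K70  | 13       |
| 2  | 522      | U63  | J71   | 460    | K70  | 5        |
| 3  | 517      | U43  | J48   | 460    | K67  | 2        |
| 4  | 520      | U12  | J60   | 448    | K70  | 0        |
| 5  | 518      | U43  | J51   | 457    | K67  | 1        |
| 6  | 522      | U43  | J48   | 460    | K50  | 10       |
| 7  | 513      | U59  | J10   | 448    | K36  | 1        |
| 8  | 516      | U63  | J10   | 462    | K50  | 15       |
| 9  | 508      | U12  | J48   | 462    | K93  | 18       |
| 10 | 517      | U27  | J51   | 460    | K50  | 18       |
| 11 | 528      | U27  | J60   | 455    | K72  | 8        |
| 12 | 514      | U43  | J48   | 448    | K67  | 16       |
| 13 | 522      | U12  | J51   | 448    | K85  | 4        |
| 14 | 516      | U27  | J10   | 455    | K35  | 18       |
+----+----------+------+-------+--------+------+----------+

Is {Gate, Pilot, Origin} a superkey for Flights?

No

Rows 3 and 6 have the same {Gate, Pilot, Origin} value (Gate=U43, Pilot=J48, Origin=460) but are distinct tuples, so {Gate, Pilot, Origin} does not determine every attribute — not a superkey.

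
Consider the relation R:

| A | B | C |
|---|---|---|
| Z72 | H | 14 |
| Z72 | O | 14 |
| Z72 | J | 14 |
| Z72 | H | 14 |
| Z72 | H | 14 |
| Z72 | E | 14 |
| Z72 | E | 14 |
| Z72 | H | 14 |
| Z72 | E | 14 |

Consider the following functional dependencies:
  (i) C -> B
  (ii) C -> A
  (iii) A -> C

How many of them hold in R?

2

(i) C -> B: C=14: 9 rows → B takes values {H, O, J, E} — violation — fails.
(ii) C -> A: every LHS value maps to a single RHS value — holds.
(iii) A -> C: every LHS value maps to a single RHS value — holds.
2 of the 3 dependencies hold.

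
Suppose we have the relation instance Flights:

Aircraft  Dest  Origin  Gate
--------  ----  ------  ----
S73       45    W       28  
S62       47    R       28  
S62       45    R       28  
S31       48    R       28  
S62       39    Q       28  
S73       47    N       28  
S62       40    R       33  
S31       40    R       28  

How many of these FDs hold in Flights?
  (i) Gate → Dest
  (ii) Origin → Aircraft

(i) Gate → Dest: Gate=28: 7 rows → Dest takes values {45, 47, 48, 39, 40} — violation — fails.
(ii) Origin → Aircraft: Origin=R: 5 rows → Aircraft takes values {S62, S31} — violation — fails.
None of the 2 dependencies hold.

0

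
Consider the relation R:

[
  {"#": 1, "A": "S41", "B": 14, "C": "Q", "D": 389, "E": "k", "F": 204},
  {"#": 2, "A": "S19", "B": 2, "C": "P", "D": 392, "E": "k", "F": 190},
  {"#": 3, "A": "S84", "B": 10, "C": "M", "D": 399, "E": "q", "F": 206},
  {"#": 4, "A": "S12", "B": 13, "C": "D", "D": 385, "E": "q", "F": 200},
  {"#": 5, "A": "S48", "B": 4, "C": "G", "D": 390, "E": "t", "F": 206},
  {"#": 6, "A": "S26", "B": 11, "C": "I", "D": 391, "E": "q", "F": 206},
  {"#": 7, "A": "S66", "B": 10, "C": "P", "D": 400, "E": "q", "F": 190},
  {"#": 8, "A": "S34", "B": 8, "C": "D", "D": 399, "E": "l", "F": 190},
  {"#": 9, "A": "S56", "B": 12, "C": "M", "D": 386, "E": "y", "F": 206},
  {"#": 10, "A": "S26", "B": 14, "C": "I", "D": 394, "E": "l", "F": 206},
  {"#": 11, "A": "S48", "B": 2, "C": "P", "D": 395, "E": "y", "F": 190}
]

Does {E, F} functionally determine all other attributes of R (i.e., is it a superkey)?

Rows 3 and 6 have the same {E, F} value (E=q, F=206) but are distinct tuples, so {E, F} does not determine every attribute — not a superkey.

No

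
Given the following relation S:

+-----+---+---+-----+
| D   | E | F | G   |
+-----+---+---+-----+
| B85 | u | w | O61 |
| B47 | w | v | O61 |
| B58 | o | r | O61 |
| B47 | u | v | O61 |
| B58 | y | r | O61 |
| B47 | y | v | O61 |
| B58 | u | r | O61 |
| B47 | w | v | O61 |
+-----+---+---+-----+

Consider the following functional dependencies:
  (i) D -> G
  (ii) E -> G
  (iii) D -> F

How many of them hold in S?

(i) D -> G: every LHS value maps to a single RHS value — holds.
(ii) E -> G: every LHS value maps to a single RHS value — holds.
(iii) D -> F: every LHS value maps to a single RHS value — holds.
3 of the 3 dependencies hold.

3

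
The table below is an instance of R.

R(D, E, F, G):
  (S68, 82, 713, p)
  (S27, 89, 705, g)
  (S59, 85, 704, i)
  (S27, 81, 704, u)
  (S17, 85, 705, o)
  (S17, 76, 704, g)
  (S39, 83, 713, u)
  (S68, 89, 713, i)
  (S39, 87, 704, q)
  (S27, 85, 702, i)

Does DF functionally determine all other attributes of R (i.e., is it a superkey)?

No

Two distinct rows share (D=S68, F=713), so DF does not determine every attribute — not a superkey.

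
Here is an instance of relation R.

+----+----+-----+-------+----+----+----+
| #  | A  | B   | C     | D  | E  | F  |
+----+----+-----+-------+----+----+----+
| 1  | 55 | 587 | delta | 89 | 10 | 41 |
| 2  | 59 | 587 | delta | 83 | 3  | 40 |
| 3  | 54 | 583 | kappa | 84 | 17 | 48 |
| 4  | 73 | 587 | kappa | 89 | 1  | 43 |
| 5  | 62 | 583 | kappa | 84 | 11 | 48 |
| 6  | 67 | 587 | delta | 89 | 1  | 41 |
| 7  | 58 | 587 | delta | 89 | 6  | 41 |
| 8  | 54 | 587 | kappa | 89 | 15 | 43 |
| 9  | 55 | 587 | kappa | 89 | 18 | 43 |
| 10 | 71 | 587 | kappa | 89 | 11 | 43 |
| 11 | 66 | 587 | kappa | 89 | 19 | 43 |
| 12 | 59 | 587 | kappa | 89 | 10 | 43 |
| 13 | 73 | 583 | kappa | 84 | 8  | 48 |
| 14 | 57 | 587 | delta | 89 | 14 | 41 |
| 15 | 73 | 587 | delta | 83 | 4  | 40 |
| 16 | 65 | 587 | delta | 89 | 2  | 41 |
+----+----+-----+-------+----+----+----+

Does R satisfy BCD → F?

(B=587, C=delta, D=89): rows 1, 6, 7, 14, 16 → F = 41, 41, 41, 41, 41 ✓
(B=587, C=delta, D=83): rows 2, 15 → F = 40, 40 ✓
(B=583, C=kappa, D=84): rows 3, 5, 13 → F = 48, 48, 48 ✓
(B=587, C=kappa, D=89): rows 4, 8, 9, 10, 11, 12 → F = 43, 43, 43, 43, 43, 43 ✓
Every BCD value is associated with a single F value, so BCD → F holds.

Yes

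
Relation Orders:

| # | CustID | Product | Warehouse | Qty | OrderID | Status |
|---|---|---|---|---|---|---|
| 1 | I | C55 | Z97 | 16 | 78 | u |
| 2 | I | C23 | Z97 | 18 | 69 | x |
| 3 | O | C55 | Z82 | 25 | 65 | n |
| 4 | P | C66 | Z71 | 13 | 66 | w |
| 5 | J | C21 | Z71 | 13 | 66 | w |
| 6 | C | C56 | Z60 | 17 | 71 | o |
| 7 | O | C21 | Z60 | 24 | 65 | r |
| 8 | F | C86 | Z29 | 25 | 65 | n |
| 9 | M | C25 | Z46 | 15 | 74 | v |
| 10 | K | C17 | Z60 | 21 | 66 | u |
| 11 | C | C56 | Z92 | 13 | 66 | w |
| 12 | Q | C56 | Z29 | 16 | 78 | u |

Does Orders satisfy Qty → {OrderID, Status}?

Qty=16: rows 1, 12 → {OrderID,Status} = (78, u), (78, u) ✓
Qty=18: row 2 → {OrderID,Status} = (69, x) ✓
Qty=25: rows 3, 8 → {OrderID,Status} = (65, n), (65, n) ✓
Qty=13: rows 4, 5, 11 → {OrderID,Status} = (66, w), (66, w), (66, w) ✓
Qty=17: row 6 → {OrderID,Status} = (71, o) ✓
Qty=24: row 7 → {OrderID,Status} = (65, r) ✓
Qty=15: row 9 → {OrderID,Status} = (74, v) ✓
Qty=21: row 10 → {OrderID,Status} = (66, u) ✓
Every Qty value is associated with a single {OrderID, Status} value, so Qty → {OrderID, Status} holds.

Yes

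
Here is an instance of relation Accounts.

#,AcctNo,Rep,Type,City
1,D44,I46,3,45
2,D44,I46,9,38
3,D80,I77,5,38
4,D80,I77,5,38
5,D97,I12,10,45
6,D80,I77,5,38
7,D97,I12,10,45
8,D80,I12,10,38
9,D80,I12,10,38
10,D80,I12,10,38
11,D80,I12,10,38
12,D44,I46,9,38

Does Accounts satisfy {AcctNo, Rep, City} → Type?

(AcctNo=D44, Rep=I46, City=45): row 1 → Type = 3 ✓
(AcctNo=D44, Rep=I46, City=38): rows 2, 12 → Type = 9, 9 ✓
(AcctNo=D80, Rep=I77, City=38): rows 3, 4, 6 → Type = 5, 5, 5 ✓
(AcctNo=D97, Rep=I12, City=45): rows 5, 7 → Type = 10, 10 ✓
(AcctNo=D80, Rep=I12, City=38): rows 8, 9, 10, 11 → Type = 10, 10, 10, 10 ✓
Every {AcctNo, Rep, City} value is associated with a single Type value, so {AcctNo, Rep, City} → Type holds.

Yes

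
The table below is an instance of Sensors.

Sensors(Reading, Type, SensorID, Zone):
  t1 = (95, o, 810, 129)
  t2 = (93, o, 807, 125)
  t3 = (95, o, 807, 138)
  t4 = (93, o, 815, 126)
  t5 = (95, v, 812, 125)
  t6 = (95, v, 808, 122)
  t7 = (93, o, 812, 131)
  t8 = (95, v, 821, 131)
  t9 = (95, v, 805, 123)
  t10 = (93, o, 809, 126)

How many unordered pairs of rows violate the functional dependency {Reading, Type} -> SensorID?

13

(Reading=95, Type=o): violating pairs (1,3) — 1 pair.
(Reading=93, Type=o): violating pairs (2,4), (2,7), (2,10), (4,7), (4,10), (7,10) — 6 pairs.
(Reading=95, Type=v): violating pairs (5,6), (5,8), (5,9), (6,8), (6,9), (8,9) — 6 pairs.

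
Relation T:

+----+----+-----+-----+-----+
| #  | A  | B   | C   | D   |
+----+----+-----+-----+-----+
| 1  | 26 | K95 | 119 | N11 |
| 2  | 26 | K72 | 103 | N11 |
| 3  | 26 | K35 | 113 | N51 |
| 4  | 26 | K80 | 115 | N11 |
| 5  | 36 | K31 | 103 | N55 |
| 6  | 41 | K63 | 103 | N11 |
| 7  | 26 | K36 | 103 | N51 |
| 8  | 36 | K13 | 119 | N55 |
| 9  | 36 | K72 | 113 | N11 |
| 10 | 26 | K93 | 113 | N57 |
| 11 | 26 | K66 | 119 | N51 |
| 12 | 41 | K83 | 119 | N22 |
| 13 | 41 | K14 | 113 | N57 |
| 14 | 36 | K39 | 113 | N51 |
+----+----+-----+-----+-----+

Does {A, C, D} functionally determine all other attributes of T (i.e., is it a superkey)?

All 14 rows have distinct {A, C, D} values, so {A, C, D} → (all attributes) holds and {A, C, D} is a superkey.

Yes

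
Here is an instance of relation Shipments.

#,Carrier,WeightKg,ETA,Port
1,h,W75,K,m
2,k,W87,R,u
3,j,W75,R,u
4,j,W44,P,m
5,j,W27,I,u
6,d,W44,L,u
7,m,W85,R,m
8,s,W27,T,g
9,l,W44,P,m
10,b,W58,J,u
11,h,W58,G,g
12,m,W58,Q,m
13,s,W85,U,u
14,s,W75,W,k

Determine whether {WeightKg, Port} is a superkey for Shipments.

Rows 4 and 9 have the same {WeightKg, Port} value (WeightKg=W44, Port=m) but are distinct tuples, so {WeightKg, Port} does not determine every attribute — not a superkey.

No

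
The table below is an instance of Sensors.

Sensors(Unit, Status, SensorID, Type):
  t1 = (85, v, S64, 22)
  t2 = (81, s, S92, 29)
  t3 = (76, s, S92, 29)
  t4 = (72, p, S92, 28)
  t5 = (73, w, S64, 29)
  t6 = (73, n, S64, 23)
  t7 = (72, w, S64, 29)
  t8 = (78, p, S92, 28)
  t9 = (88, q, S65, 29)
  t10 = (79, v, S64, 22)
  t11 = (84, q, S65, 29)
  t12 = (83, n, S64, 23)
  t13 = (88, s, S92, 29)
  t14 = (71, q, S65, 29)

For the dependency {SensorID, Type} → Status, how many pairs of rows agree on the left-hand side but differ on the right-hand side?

0

(SensorID=S64, Type=22): all 2 rows agree on Status — 0 pairs.
(SensorID=S92, Type=29): all 3 rows agree on Status — 0 pairs.
(SensorID=S92, Type=28): all 2 rows agree on Status — 0 pairs.
(SensorID=S64, Type=29): all 2 rows agree on Status — 0 pairs.
(SensorID=S64, Type=23): all 2 rows agree on Status — 0 pairs.
(SensorID=S65, Type=29): all 3 rows agree on Status — 0 pairs.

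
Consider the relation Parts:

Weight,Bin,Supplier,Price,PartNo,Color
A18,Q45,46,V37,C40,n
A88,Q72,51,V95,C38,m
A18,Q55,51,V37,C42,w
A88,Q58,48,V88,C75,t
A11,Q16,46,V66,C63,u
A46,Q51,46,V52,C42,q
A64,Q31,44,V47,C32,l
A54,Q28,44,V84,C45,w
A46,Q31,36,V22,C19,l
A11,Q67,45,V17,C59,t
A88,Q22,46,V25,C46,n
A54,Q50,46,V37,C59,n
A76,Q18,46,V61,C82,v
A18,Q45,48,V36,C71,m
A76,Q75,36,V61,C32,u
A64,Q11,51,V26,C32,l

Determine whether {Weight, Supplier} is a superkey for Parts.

Yes

All 16 rows have distinct {Weight, Supplier} values, so {Weight, Supplier} → (all attributes) holds and {Weight, Supplier} is a superkey.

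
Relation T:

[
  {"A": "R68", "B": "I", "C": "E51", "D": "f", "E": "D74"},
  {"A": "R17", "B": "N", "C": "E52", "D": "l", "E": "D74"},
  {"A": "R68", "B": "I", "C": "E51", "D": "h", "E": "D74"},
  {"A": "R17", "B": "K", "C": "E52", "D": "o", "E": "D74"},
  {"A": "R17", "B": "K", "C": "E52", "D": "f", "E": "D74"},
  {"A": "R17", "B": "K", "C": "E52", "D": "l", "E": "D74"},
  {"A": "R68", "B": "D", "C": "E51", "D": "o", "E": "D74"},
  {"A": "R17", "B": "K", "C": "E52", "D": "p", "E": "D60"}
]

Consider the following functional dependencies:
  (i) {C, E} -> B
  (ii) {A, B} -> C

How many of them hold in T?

1

(i) {C, E} -> B: (C=E51, E=D74): 3 rows → B takes values {I, D} — violation; (C=E52, E=D74): 4 rows → B takes values {N, K} — violation — fails.
(ii) {A, B} -> C: every LHS value maps to a single RHS value — holds.
1 of the 2 dependencies holds.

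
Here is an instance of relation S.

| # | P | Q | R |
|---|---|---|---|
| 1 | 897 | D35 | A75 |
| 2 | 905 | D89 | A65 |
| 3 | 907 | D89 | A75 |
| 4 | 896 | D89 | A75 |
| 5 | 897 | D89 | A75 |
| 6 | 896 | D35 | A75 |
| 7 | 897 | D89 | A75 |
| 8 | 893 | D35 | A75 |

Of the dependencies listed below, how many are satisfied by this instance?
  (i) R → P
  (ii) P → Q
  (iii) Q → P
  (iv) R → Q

0

(i) R → P: R=A75: rows 1, 3, 4, 5, 6, 7, 8 → P takes values {897, 907, 896, 893} — violation — fails.
(ii) P → Q: P=897: rows 1, 5, 7 → Q takes values {D35, D89} — violation; P=896: rows 4, 6 → Q takes values {D89, D35} — violation — fails.
(iii) Q → P: Q=D35: rows 1, 6, 8 → P takes values {897, 896, 893} — violation; Q=D89: rows 2, 3, 4, 5, 7 → P takes values {905, 907, 896, 897} — violation — fails.
(iv) R → Q: R=A75: rows 1, 3, 4, 5, 6, 7, 8 → Q takes values {D35, D89} — violation — fails.
None of the 4 dependencies hold.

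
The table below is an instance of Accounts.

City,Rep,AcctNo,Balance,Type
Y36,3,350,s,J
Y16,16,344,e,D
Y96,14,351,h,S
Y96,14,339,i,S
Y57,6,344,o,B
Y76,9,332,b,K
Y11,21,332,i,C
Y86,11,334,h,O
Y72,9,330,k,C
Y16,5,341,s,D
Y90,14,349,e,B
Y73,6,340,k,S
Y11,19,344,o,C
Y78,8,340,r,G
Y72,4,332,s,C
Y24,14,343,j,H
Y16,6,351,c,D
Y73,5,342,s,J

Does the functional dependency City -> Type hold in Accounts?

City=Y36: 1 row → Type = J ✓
City=Y16: 3 rows → Type = D, D, D ✓
City=Y96: 2 rows → Type = S, S ✓
City=Y57: 1 row → Type = B ✓
City=Y76: 1 row → Type = K ✓
City=Y11: 2 rows → Type = C, C ✓
City=Y86: 1 row → Type = O ✓
City=Y72: 2 rows → Type = C, C ✓
City=Y90: 1 row → Type = B ✓
City=Y73: 2 rows → Type takes values {S, J} — violation
City=Y78: 1 row → Type = G ✓
City=Y24: 1 row → Type = H ✓
Two rows agree on City but differ on Type, so City -> Type does not hold.

No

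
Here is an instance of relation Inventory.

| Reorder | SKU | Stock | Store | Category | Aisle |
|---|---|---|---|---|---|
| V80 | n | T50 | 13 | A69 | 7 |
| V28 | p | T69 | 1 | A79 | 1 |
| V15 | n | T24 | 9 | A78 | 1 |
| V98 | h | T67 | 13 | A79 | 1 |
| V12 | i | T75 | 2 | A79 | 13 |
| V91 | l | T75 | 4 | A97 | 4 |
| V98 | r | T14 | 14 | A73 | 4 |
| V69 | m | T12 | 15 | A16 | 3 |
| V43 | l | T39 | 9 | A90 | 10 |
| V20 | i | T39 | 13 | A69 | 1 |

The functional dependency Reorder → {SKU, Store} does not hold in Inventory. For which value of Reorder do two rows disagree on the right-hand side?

V98

Reorder=V80: 1 row → {SKU,Store} = (n, 13) ✓
Reorder=V28: 1 row → {SKU,Store} = (p, 1) ✓
Reorder=V15: 1 row → {SKU,Store} = (n, 9) ✓
Reorder=V98: 2 rows → {SKU,Store} takes values {(h, 13), (r, 14)} — violation
Reorder=V12: 1 row → {SKU,Store} = (i, 2) ✓
Reorder=V91: 1 row → {SKU,Store} = (l, 4) ✓
Reorder=V69: 1 row → {SKU,Store} = (m, 15) ✓
Reorder=V43: 1 row → {SKU,Store} = (l, 9) ✓
Reorder=V20: 1 row → {SKU,Store} = (i, 13) ✓
The only Reorder value with inconsistent RHS is Reorder=V98.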